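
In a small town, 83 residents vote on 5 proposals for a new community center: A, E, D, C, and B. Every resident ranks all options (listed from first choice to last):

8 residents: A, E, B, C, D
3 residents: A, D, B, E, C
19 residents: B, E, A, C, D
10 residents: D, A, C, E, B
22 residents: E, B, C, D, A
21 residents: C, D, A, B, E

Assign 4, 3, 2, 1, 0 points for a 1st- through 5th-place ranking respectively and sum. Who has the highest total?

B

A: 8·4 + 3·4 + 19·2 + 10·3 + 22·0 + 21·2 = 154
E: 8·3 + 3·1 + 19·3 + 10·1 + 22·4 + 21·0 = 182
D: 8·0 + 3·3 + 19·0 + 10·4 + 22·1 + 21·3 = 134
C: 8·1 + 3·0 + 19·1 + 10·2 + 22·2 + 21·4 = 175
B: 8·2 + 3·2 + 19·4 + 10·0 + 22·3 + 21·1 = 185
B has the highest Borda score (185).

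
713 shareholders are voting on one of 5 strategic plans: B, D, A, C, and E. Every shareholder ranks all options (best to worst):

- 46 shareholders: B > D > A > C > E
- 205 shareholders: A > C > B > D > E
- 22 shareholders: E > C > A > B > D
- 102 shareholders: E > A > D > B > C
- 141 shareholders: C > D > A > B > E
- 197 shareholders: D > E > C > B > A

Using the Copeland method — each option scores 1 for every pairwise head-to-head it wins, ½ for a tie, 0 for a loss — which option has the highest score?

C

B: beats E; loses to D, A, and C → score 1.
D: beats B, A, and E; loses to C → score 3.
A: beats B and E; loses to D and C → score 2.
C: beats B, D, A, and E → score 4.
E: loses to B, D, A, and C → score 0.
C has the best pairwise record.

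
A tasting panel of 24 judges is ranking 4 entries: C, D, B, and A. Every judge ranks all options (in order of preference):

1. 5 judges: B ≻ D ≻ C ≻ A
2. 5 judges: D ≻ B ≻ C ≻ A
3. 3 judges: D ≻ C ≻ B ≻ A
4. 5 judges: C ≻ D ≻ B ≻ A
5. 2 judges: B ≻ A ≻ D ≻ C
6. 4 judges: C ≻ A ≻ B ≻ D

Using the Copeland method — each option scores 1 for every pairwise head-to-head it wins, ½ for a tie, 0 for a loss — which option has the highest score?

D

C: beats A; ties B; loses to D → score 1.5.
D: beats C, B, and A → score 3.
B: beats A; ties C; loses to D → score 1.5.
A: loses to C, D, and B → score 0.
D has the best pairwise record.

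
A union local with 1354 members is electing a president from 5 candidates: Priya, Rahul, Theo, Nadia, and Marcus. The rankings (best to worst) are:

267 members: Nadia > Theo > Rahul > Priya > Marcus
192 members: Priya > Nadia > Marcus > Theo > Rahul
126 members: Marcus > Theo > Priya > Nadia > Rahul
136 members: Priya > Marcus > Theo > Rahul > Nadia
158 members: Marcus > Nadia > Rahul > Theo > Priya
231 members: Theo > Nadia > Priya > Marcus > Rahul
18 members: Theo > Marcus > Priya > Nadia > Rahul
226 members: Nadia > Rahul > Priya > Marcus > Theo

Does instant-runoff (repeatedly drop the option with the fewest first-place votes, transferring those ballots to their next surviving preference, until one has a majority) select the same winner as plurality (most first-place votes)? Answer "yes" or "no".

Instant-runoff — R1 Priya 328, Rahul 0, Theo 249, Nadia 493, Marcus 284 (Rahul out); R2 Priya 328, Theo 249, Nadia 493, Marcus 284 (Theo out); R3 Priya 328, Nadia 724, Marcus 302 (Nadia winner). Winner: Nadia.
Plurality — first-place votes: Priya 328, Rahul 0, Theo 249, Nadia 493, Marcus 284. Winner: Nadia.
The two methods agree.

yes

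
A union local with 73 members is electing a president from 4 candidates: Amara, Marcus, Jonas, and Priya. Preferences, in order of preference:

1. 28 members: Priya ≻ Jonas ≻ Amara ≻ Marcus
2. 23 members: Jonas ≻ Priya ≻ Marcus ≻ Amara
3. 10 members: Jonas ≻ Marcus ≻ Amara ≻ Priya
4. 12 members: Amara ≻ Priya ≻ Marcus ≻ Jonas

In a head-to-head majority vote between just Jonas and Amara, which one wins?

Jonas

Voters preferring Jonas to Amara: 61; preferring Amara to Jonas: 12.
Jonas wins the head-to-head.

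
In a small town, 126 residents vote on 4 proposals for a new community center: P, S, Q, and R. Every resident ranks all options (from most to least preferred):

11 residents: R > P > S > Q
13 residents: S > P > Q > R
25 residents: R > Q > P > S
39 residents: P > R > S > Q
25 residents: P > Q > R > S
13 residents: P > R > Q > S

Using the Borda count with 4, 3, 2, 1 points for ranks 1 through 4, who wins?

P

P: 11·3 + 13·3 + 25·2 + 39·4 + 25·4 + 13·4 = 430
S: 11·2 + 13·4 + 25·1 + 39·2 + 25·1 + 13·1 = 215
Q: 11·1 + 13·2 + 25·3 + 39·1 + 25·3 + 13·2 = 252
R: 11·4 + 13·1 + 25·4 + 39·3 + 25·2 + 13·3 = 363
P has the highest Borda score (430).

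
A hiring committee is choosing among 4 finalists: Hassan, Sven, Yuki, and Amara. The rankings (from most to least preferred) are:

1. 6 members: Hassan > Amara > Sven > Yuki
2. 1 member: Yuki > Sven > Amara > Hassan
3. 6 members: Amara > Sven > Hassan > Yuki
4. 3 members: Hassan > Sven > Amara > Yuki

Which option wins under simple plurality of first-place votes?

First-place votes: Hassan 9, Sven 0, Yuki 1, Amara 6.
Hassan has the most first-place votes.

Hassan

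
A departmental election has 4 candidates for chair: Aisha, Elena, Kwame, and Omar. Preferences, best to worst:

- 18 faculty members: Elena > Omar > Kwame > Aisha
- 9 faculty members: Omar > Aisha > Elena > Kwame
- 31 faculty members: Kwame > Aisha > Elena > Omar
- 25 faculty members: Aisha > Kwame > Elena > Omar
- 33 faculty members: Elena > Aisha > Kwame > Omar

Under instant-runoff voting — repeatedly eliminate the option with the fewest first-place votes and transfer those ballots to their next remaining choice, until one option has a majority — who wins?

Round 1: Aisha 25, Elena 51, Kwame 31, Omar 9. Eliminate Omar.
Round 2: Aisha 34, Elena 51, Kwame 31. Eliminate Kwame.
Round 3: Aisha 65, Elena 51. Aisha has a majority.

Aisha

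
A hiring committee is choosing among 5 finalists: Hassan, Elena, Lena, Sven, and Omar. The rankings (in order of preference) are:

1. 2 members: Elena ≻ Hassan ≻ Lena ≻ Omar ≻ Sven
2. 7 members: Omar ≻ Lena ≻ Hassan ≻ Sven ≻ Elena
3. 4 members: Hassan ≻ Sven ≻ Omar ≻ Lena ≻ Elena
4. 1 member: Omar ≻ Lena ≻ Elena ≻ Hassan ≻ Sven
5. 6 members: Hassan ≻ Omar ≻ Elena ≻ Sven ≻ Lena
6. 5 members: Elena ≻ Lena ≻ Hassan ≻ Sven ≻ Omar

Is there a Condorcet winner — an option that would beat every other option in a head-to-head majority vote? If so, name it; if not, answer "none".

Checking pairwise contests:
Lena beats Hassan 13–12.
Hassan beats Elena 17–8.
Elena beats Lena 13–12.
Hassan beats Sven 25–0.
Hassan beats Omar 17–8.
Every option loses at least one head-to-head, so there is no Condorcet winner.

none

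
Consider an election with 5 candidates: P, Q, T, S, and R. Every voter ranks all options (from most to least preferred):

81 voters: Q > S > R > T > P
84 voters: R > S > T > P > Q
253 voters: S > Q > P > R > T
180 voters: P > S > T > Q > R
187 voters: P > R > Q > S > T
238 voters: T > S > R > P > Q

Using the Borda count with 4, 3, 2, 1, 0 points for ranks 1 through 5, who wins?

S

P: 81·0 + 84·1 + 253·2 + 180·4 + 187·4 + 238·1 = 2296
Q: 81·4 + 84·0 + 253·3 + 180·1 + 187·2 + 238·0 = 1637
T: 81·1 + 84·2 + 253·0 + 180·2 + 187·0 + 238·4 = 1561
S: 81·3 + 84·3 + 253·4 + 180·3 + 187·1 + 238·3 = 2948
R: 81·2 + 84·4 + 253·1 + 180·0 + 187·3 + 238·2 = 1788
S has the highest Borda score (2948).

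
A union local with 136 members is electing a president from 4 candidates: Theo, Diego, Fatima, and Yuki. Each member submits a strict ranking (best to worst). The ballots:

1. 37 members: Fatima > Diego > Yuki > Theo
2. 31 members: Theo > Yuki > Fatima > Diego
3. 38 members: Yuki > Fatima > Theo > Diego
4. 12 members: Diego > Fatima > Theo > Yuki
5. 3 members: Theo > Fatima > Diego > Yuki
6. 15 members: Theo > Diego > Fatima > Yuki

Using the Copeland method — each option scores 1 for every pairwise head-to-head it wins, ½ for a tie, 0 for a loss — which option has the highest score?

Yuki

Theo: beats Diego; loses to Fatima and Yuki → score 1.
Diego: loses to Theo, Fatima, and Yuki → score 0.
Fatima: beats Theo and Diego; loses to Yuki → score 2.
Yuki: beats Theo, Diego, and Fatima → score 3.
Yuki has the best pairwise record.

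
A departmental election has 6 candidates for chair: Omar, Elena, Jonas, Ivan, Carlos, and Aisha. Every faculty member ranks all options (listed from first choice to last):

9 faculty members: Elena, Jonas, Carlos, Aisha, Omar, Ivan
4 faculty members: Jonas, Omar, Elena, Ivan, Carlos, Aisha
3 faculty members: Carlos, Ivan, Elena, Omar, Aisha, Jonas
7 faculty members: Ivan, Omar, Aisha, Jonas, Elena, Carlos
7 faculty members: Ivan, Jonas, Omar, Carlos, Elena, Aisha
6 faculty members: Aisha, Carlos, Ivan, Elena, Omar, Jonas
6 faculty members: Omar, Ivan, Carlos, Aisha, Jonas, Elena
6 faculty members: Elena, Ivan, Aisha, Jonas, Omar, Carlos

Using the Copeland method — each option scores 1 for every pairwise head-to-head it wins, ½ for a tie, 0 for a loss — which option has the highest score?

Omar: beats Carlos and Aisha; ties Elena; loses to Jonas and Ivan → score 2.5.
Elena: beats Carlos and Aisha; ties Omar and Jonas; loses to Ivan → score 3.
Jonas: beats Omar and Carlos; ties Elena; loses to Ivan and Aisha → score 2.5.
Ivan: beats Omar, Elena, Jonas, Carlos, and Aisha → score 5.
Carlos: beats Aisha; loses to Omar, Elena, Jonas, and Ivan → score 1.
Aisha: beats Jonas; loses to Omar, Elena, Ivan, and Carlos → score 1.
Ivan has the best pairwise record.

Ivan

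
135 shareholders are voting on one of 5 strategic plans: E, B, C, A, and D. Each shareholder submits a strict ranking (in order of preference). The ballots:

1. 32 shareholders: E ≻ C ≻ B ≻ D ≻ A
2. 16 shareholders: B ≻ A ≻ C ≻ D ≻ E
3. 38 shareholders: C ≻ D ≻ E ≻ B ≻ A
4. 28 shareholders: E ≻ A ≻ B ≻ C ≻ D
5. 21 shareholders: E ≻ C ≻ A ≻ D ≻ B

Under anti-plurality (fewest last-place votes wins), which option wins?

Last-place votes: E 16, B 21, C 0, A 70, D 28.
C is ranked last by the fewest voters, so C wins.

C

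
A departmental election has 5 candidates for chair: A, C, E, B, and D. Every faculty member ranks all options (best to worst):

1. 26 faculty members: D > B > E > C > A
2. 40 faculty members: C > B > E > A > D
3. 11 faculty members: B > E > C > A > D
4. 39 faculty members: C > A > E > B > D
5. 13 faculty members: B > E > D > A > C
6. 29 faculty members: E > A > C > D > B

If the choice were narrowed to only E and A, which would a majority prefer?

Voters preferring E to A: 119; preferring A to E: 39.
E wins the head-to-head.

E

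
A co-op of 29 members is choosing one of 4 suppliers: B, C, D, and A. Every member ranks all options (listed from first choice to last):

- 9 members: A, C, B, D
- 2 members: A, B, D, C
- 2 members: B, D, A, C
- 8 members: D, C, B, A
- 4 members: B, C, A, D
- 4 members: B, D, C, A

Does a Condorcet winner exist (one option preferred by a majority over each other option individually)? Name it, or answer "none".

Checking pairwise contests:
C beats B 17–12.
D beats C 16–13.
B beats D 21–8.
B beats A 18–11.
Every option loses at least one head-to-head, so there is no Condorcet winner.

none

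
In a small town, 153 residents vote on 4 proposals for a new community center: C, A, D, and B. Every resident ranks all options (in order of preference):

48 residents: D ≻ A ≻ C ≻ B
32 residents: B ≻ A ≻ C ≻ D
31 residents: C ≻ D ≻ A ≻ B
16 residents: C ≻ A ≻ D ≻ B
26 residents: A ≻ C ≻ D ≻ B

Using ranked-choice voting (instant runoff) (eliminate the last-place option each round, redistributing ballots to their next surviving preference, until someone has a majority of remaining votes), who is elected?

C

Round 1: C 47, A 26, D 48, B 32. Eliminate A.
Round 2: C 73, D 48, B 32. Eliminate B.
Round 3: C 105, D 48. C has a majority.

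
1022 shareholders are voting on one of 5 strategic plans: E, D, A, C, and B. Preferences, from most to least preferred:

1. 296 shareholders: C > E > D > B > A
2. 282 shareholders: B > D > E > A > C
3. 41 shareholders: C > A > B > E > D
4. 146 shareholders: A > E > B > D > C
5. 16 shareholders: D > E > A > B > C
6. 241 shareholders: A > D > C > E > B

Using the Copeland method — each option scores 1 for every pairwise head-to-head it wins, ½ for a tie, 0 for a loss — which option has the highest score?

D

E: beats A and B; loses to D and C → score 2.
D: beats E, A, C, and B → score 4.
A: beats C; loses to E, D, and B → score 1.
C: beats E and B; loses to D and A → score 2.
B: beats A; loses to E, D, and C → score 1.
D has the best pairwise record.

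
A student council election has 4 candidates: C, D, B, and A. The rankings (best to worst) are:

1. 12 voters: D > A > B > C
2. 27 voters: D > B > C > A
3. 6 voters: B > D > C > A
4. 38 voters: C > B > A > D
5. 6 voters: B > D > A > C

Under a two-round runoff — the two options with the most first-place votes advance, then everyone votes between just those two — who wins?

Round 1 first-place votes: C 38, D 39, B 12, A 0.
D and C advance.
Runoff: D is preferred to C by 51 voters; C by 38.
D wins the runoff.

D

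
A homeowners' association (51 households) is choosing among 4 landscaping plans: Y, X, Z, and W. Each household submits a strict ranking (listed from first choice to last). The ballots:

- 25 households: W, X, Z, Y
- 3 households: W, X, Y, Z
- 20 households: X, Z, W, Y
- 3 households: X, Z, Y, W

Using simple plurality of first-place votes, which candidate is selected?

First-place votes: Y 0, X 23, Z 0, W 28.
W has the most first-place votes.

W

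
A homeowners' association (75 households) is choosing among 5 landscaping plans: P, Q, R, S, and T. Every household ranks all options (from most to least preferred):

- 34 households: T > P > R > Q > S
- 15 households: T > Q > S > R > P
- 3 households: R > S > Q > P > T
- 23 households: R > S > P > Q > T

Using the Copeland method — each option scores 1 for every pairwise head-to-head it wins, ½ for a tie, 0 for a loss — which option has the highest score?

T

P: beats Q; loses to R, S, and T → score 1.
Q: beats S; loses to P, R, and T → score 1.
R: beats P, Q, and S; loses to T → score 3.
S: beats P; loses to Q, R, and T → score 1.
T: beats P, Q, R, and S → score 4.
T has the best pairwise record.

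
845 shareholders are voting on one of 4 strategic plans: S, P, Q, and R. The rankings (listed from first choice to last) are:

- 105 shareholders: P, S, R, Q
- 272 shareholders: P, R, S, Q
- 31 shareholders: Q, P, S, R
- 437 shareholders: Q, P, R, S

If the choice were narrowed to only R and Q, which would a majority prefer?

Q

Voters preferring R to Q: 377; preferring Q to R: 468.
Q wins the head-to-head.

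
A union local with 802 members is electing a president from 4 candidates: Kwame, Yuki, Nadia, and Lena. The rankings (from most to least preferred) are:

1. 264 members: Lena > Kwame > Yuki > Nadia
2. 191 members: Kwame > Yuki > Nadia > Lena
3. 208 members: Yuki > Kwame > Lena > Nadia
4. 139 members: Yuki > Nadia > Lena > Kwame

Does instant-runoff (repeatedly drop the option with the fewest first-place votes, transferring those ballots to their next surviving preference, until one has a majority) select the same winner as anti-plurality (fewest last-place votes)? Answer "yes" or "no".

yes

Instant-runoff — R1 Kwame 191, Yuki 347, Nadia 0, Lena 264 (Nadia out); R2 Kwame 191, Yuki 347, Lena 264 (Kwame out); R3 Yuki 538, Lena 264 (Yuki winner). Winner: Yuki.
Anti-plurality — last-place votes: Kwame 139, Yuki 0, Nadia 472, Lena 191. Winner: Yuki.
The two methods agree.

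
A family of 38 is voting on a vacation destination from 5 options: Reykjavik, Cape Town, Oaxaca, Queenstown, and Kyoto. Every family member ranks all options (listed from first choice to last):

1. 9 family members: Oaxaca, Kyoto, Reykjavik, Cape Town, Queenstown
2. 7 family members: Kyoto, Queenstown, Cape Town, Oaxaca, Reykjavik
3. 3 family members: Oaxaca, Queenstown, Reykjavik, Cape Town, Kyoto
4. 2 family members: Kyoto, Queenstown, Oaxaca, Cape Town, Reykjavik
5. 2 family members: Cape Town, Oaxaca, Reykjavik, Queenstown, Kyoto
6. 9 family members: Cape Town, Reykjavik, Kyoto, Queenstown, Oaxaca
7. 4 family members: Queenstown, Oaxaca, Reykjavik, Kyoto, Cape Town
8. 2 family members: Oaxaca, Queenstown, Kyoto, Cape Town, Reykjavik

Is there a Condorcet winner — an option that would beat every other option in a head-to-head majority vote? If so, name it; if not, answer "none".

Checking pairwise contests:
Cape Town beats Reykjavik 22–16.
Oaxaca beats Cape Town 20–18.
Queenstown beats Oaxaca 22–16.
Reykjavik beats Queenstown 20–18.
Oaxaca beats Kyoto 20–18.
Every option loses at least one head-to-head, so there is no Condorcet winner.

none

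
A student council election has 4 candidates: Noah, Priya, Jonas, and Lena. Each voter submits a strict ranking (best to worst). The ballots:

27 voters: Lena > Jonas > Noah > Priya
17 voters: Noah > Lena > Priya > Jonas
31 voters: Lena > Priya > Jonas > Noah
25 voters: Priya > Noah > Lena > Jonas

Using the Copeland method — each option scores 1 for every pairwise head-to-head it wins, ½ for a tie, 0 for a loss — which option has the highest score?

Lena

Noah: loses to Priya, Jonas, and Lena → score 0.
Priya: beats Noah and Jonas; loses to Lena → score 2.
Jonas: beats Noah; loses to Priya and Lena → score 1.
Lena: beats Noah, Priya, and Jonas → score 3.
Lena has the best pairwise record.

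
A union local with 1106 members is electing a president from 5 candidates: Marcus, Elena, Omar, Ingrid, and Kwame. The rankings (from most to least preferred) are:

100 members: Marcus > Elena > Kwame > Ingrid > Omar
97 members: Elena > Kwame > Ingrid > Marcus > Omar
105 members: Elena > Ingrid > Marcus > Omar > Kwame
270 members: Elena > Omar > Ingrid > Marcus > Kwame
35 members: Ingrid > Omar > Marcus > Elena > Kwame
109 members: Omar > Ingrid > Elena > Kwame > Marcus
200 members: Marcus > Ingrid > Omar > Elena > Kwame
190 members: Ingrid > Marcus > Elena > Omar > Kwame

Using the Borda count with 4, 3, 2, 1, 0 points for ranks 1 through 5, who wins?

Elena

Marcus: 100·4 + 97·1 + 105·2 + 270·1 + 35·2 + 109·0 + 200·4 + 190·3 = 2417
Elena: 100·3 + 97·4 + 105·4 + 270·4 + 35·1 + 109·2 + 200·1 + 190·2 = 3021
Omar: 100·0 + 97·0 + 105·1 + 270·3 + 35·3 + 109·4 + 200·2 + 190·1 = 2046
Ingrid: 100·1 + 97·2 + 105·3 + 270·2 + 35·4 + 109·3 + 200·3 + 190·4 = 2976
Kwame: 100·2 + 97·3 + 105·0 + 270·0 + 35·0 + 109·1 + 200·0 + 190·0 = 600
Elena has the highest Borda score (3021).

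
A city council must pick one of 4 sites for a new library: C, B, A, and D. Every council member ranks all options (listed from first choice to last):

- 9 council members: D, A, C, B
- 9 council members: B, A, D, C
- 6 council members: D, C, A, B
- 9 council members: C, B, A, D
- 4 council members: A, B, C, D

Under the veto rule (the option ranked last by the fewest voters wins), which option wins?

Last-place votes: C 9, B 15, A 0, D 13.
A is ranked last by the fewest voters, so A wins.

A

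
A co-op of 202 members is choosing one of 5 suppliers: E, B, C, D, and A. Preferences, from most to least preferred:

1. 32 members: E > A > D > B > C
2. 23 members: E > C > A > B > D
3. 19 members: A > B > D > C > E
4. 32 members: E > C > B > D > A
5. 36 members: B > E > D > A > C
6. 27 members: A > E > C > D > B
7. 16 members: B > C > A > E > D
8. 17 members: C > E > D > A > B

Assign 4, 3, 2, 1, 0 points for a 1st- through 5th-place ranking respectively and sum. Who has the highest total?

E: 32·4 + 23·4 + 19·0 + 32·4 + 36·3 + 27·3 + 16·1 + 17·3 = 604
B: 32·1 + 23·1 + 19·3 + 32·2 + 36·4 + 27·0 + 16·4 + 17·0 = 384
C: 32·0 + 23·3 + 19·1 + 32·3 + 36·0 + 27·2 + 16·3 + 17·4 = 354
D: 32·2 + 23·0 + 19·2 + 32·1 + 36·2 + 27·1 + 16·0 + 17·2 = 267
A: 32·3 + 23·2 + 19·4 + 32·0 + 36·1 + 27·4 + 16·2 + 17·1 = 411
E has the highest Borda score (604).

E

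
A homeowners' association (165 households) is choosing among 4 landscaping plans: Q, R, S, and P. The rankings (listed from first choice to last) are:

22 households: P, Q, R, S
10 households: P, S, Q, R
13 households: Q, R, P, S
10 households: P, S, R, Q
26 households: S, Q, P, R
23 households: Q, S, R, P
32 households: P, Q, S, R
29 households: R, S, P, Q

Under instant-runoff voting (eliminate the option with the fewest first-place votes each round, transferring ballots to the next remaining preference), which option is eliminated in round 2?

R

Round 1: Q 36, R 29, S 26, P 74. Eliminate S.
Round 2: Q 62, R 29, P 74. Eliminate R.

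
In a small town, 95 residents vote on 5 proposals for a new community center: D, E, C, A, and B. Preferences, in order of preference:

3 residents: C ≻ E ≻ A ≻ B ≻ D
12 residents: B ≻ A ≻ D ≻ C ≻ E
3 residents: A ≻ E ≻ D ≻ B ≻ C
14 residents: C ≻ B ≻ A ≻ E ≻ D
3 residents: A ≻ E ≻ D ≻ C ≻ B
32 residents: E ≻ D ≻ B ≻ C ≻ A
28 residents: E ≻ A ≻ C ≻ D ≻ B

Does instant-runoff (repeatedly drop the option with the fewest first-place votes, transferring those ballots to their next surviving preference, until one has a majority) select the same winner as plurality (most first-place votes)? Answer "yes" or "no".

Instant-runoff — R1 D 0, E 60, C 17, A 6, B 12 (E winner). Winner: E.
Plurality — first-place votes: D 0, E 60, C 17, A 6, B 12. Winner: E.
The two methods agree.

yes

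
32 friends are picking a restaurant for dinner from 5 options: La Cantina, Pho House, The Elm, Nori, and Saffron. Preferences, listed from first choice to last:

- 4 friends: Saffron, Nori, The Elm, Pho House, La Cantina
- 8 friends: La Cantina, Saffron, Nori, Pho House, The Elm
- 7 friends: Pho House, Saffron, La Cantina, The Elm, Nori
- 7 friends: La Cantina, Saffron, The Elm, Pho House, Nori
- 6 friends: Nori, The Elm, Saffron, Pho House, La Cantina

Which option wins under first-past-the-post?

La Cantina

First-place votes: La Cantina 15, Pho House 7, The Elm 0, Nori 6, Saffron 4.
La Cantina has the most first-place votes.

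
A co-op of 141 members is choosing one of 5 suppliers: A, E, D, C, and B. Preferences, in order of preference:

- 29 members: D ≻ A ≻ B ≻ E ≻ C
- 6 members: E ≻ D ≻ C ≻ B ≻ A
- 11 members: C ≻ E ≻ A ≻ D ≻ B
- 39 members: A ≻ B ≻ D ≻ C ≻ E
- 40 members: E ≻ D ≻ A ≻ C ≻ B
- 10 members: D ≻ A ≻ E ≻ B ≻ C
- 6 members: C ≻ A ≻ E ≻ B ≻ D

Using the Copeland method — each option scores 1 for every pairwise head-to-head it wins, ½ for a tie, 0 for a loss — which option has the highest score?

A: beats E, C, and B; loses to D → score 3.
E: beats C and B; loses to A and D → score 2.
D: beats A, E, C, and B → score 4.
C: loses to A, E, D, and B → score 0.
B: beats C; loses to A, E, and D → score 1.
D has the best pairwise record.

D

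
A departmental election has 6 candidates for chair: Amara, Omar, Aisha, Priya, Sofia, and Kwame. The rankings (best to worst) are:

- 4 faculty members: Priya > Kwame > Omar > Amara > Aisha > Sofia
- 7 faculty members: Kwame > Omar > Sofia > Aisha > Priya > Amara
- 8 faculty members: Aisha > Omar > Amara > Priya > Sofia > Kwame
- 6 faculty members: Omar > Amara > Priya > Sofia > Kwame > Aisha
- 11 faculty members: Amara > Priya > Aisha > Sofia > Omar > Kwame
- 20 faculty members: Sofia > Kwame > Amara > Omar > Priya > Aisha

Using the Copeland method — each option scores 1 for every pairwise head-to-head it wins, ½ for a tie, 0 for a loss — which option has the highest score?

Amara

Amara: beats Omar, Aisha, Priya, and Sofia; loses to Kwame → score 4.
Omar: beats Aisha and Priya; loses to Amara, Sofia, and Kwame → score 2.
Aisha: loses to Amara, Omar, Priya, Sofia, and Kwame → score 0.
Priya: beats Aisha, Sofia, and Kwame; loses to Amara and Omar → score 3.
Sofia: beats Omar, Aisha, and Kwame; loses to Amara and Priya → score 3.
Kwame: beats Amara, Omar, and Aisha; loses to Priya and Sofia → score 3.
Amara has the best pairwise record.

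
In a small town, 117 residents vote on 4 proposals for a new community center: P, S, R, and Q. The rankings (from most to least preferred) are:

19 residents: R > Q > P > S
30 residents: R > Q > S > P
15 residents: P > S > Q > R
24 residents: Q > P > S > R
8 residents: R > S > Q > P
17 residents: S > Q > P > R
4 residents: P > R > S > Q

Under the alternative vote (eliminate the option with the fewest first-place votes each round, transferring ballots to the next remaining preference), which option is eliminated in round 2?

Round 1: P 19, S 17, R 57, Q 24. Eliminate S.
Round 2: P 19, R 57, Q 41. Eliminate P.

P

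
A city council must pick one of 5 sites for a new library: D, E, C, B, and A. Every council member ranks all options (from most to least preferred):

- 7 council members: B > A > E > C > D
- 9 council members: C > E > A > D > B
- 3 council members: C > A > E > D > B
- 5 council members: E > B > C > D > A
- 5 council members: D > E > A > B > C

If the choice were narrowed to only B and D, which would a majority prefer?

D

Voters preferring B to D: 12; preferring D to B: 17.
D wins the head-to-head.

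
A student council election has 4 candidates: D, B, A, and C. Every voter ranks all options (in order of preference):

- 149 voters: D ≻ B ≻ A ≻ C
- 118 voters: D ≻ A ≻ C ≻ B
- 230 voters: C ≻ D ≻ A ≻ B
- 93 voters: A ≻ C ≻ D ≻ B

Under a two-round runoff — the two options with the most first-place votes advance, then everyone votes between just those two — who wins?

C

Round 1 first-place votes: D 267, B 0, A 93, C 230.
D and C advance.
Runoff: D is preferred to C by 267 voters; C by 323.
C wins the runoff.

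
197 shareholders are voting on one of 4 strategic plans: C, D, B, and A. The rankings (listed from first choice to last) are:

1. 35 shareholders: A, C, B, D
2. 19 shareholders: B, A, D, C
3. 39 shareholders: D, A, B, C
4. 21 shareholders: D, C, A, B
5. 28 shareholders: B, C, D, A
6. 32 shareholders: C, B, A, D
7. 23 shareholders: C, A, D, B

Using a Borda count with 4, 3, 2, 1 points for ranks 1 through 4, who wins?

C: 35·3 + 19·1 + 39·1 + 21·3 + 28·3 + 32·4 + 23·4 = 530
D: 35·1 + 19·2 + 39·4 + 21·4 + 28·2 + 32·1 + 23·2 = 447
B: 35·2 + 19·4 + 39·2 + 21·1 + 28·4 + 32·3 + 23·1 = 476
A: 35·4 + 19·3 + 39·3 + 21·2 + 28·1 + 32·2 + 23·3 = 517
C has the highest Borda score (530).

C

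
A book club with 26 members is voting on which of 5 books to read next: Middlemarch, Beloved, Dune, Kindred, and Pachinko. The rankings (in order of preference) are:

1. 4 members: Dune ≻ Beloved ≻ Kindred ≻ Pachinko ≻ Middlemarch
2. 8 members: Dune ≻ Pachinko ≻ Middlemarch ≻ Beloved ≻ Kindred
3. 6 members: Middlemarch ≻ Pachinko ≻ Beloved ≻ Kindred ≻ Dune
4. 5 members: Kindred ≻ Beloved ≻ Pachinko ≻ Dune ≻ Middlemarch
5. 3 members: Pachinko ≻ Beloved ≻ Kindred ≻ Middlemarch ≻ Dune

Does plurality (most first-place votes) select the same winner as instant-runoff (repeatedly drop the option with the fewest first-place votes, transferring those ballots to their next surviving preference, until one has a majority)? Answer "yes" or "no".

no

Plurality — first-place votes: Middlemarch 6, Beloved 0, Dune 12, Kindred 5, Pachinko 3. Winner: Dune.
Instant-runoff — R1 Middlemarch 6, Beloved 0, Dune 12, Kindred 5, Pachinko 3 (Beloved out); R2 Middlemarch 6, Dune 12, Kindred 5, Pachinko 3 (Pachinko out); R3 Middlemarch 6, Dune 12, Kindred 8 (Middlemarch out); R4 Dune 12, Kindred 14 (Kindred winner). Winner: Kindred.
The two methods disagree.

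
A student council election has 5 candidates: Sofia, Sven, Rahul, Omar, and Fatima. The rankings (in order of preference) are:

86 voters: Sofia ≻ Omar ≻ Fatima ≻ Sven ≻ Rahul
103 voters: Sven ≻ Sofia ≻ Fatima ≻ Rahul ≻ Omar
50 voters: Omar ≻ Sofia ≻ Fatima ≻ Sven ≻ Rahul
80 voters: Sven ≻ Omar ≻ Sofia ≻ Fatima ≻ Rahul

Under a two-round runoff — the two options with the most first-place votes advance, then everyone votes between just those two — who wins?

Round 1 first-place votes: Sofia 86, Sven 183, Rahul 0, Omar 50, Fatima 0.
Sven and Sofia advance.
Runoff: Sven is preferred to Sofia by 183 voters; Sofia by 136.
Sven wins the runoff.

Sven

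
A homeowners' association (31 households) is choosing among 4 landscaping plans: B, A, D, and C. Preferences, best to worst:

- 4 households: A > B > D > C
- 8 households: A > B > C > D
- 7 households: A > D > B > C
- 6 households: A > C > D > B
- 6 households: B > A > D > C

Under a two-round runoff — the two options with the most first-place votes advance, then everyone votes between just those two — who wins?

A

Round 1 first-place votes: B 6, A 25, D 0, C 0.
A and B advance.
Runoff: A is preferred to B by 25 voters; B by 6.
A wins the runoff.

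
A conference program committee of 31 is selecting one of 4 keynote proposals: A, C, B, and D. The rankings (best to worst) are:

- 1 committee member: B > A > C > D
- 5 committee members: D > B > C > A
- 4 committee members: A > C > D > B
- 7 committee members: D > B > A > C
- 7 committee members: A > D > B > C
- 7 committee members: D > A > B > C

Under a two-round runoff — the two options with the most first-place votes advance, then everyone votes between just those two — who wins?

D

Round 1 first-place votes: A 11, C 0, B 1, D 19.
D and A advance.
Runoff: D is preferred to A by 19 voters; A by 12.
D wins the runoff.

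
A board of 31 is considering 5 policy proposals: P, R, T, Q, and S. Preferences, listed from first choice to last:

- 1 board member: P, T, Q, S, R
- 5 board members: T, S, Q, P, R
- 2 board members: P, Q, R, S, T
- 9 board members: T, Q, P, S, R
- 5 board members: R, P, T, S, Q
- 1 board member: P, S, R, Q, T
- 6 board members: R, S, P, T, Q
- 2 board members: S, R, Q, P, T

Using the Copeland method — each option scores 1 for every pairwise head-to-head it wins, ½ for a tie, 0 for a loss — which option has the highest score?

P

P: beats R, T, and S; loses to Q → score 3.
R: beats T; loses to P, Q, and S → score 1.
T: beats Q and S; loses to P and R → score 2.
Q: beats P and R; loses to T and S → score 2.
S: beats R and Q; loses to P and T → score 2.
P has the best pairwise record.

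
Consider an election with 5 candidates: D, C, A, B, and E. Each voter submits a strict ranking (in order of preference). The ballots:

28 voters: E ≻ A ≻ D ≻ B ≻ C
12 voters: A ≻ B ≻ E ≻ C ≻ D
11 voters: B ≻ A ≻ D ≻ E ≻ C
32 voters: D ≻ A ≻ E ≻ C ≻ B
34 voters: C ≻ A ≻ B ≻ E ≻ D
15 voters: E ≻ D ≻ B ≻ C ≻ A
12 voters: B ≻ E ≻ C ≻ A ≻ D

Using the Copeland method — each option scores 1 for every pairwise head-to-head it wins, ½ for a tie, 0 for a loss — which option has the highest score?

D: beats C and B; loses to A and E → score 2.
C: loses to D, A, B, and E → score 0.
A: beats D, C, B, and E → score 4.
B: beats C; loses to D, A, and E → score 1.
E: beats D, C, and B; loses to A → score 3.
A has the best pairwise record.

A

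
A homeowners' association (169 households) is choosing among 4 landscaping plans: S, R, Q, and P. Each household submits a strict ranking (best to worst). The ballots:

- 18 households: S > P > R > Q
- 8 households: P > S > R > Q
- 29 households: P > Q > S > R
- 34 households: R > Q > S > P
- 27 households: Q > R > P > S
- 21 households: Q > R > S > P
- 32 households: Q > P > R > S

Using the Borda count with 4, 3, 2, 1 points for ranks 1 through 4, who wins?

S: 18·4 + 8·3 + 29·2 + 34·2 + 27·1 + 21·2 + 32·1 = 323
R: 18·2 + 8·2 + 29·1 + 34·4 + 27·3 + 21·3 + 32·2 = 425
Q: 18·1 + 8·1 + 29·3 + 34·3 + 27·4 + 21·4 + 32·4 = 535
P: 18·3 + 8·4 + 29·4 + 34·1 + 27·2 + 21·1 + 32·3 = 407
Q has the highest Borda score (535).

Q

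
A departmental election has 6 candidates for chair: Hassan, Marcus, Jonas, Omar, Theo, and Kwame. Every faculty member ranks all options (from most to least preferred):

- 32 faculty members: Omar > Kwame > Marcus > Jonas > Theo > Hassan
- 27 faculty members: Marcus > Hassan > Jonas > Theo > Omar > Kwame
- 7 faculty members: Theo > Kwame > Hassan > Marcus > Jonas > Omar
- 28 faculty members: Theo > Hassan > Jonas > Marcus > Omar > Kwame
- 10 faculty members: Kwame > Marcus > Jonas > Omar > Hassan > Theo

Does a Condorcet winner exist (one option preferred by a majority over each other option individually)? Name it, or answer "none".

Marcus vs Hassan: 69–35 for Marcus.
Marcus vs Jonas: 76–28 for Marcus.
Marcus vs Omar: 72–32 for Marcus.
Marcus vs Theo: 69–35 for Marcus.
Marcus vs Kwame: 55–49 for Marcus.
Marcus beats every other option head-to-head.

Marcus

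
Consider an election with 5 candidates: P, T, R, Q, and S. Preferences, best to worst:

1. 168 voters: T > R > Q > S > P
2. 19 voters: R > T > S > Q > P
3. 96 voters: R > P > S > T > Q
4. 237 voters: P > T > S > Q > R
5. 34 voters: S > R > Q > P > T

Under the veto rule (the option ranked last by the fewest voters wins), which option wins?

S

Last-place votes: P 187, T 34, R 237, Q 96, S 0.
S is ranked last by the fewest voters, so S wins.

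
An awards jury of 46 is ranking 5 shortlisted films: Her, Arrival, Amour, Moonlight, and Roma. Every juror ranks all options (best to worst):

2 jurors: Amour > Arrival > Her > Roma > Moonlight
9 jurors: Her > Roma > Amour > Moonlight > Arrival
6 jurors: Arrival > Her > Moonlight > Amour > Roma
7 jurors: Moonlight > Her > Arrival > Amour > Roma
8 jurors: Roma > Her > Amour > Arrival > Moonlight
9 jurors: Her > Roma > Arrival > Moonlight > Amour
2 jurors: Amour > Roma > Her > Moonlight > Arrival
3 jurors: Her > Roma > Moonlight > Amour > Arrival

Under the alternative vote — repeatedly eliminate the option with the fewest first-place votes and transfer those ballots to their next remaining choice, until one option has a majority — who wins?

Round 1: Her 21, Arrival 6, Amour 4, Moonlight 7, Roma 8. Eliminate Amour.
Round 2: Her 21, Arrival 8, Moonlight 7, Roma 10. Eliminate Moonlight.
Round 3: Her 28, Arrival 8, Roma 10. Her has a majority.

Her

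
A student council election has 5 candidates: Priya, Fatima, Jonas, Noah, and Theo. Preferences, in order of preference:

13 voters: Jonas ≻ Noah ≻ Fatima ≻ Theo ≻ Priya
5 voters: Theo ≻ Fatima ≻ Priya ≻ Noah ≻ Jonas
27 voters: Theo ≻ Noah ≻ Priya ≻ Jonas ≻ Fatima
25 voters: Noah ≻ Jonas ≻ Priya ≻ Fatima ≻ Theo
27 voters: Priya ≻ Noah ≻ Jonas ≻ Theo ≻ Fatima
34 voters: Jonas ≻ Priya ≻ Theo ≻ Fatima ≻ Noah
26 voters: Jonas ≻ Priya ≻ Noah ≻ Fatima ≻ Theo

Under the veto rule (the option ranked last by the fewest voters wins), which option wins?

Jonas

Last-place votes: Priya 13, Fatima 54, Jonas 5, Noah 34, Theo 51.
Jonas is ranked last by the fewest voters, so Jonas wins.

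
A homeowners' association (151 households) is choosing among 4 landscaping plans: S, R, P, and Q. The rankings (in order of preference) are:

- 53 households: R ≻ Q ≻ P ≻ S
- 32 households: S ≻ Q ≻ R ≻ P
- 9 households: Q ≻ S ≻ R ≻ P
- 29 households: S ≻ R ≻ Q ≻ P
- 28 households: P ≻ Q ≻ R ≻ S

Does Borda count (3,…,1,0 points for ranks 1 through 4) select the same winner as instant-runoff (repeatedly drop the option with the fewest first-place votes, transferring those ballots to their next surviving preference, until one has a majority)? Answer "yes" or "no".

Borda — scores: S 201, R 286, P 137, Q 282. Winner: R.
Instant-runoff — R1 S 61, R 53, P 28, Q 9 (Q out); R2 S 70, R 53, P 28 (P out); R3 S 70, R 81 (R winner). Winner: R.
The two methods agree.

yes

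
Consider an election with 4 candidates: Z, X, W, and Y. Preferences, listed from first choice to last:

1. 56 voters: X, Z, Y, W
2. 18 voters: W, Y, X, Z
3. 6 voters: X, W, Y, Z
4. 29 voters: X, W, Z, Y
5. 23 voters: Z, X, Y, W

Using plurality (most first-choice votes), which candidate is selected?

X

First-place votes: Z 23, X 91, W 18, Y 0.
X has the most first-place votes.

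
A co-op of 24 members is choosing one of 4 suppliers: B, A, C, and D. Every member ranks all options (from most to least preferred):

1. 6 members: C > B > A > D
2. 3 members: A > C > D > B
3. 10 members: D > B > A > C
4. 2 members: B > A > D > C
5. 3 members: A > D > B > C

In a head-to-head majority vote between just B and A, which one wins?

Voters preferring B to A: 18; preferring A to B: 6.
B wins the head-to-head.

B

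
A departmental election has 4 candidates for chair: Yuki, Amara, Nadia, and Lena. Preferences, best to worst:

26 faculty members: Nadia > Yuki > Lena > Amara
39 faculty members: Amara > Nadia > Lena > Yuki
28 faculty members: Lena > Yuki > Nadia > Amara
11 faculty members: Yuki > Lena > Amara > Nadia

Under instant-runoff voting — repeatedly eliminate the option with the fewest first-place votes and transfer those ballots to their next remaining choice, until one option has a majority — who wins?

Round 1: Yuki 11, Amara 39, Nadia 26, Lena 28. Eliminate Yuki.
Round 2: Amara 39, Nadia 26, Lena 39. Eliminate Nadia.
Round 3: Amara 39, Lena 65. Lena has a majority.

Lena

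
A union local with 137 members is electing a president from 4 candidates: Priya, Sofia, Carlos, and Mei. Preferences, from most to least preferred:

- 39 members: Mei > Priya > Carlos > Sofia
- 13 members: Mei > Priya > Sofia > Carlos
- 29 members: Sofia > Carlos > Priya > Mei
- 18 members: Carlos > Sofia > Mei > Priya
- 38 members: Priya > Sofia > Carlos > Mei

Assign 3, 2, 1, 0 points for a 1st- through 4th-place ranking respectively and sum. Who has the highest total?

Priya

Priya: 39·2 + 13·2 + 29·1 + 18·0 + 38·3 = 247
Sofia: 39·0 + 13·1 + 29·3 + 18·2 + 38·2 = 212
Carlos: 39·1 + 13·0 + 29·2 + 18·3 + 38·1 = 189
Mei: 39·3 + 13·3 + 29·0 + 18·1 + 38·0 = 174
Priya has the highest Borda score (247).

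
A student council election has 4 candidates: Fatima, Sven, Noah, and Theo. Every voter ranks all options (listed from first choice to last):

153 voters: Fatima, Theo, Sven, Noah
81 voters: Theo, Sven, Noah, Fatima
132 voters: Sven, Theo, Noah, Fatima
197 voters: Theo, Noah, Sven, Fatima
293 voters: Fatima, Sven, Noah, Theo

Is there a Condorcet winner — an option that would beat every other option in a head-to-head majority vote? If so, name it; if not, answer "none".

Fatima

Fatima vs Sven: 446–410 for Fatima.
Fatima vs Noah: 446–410 for Fatima.
Fatima vs Theo: 446–410 for Fatima.
Fatima beats every other option head-to-head.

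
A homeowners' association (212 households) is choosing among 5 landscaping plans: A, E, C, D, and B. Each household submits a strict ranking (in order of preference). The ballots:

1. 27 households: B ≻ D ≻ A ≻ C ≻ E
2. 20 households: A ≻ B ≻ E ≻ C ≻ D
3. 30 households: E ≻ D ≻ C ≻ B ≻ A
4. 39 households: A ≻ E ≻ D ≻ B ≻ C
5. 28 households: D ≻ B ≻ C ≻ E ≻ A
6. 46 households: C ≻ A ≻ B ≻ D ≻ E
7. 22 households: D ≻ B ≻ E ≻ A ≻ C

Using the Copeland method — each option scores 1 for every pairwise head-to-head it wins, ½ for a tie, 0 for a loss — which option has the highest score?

A: beats E and C; loses to D and B → score 2.
E: beats C; loses to A, D, and B → score 1.
C: loses to A, E, D, and B → score 0.
D: beats A, E, C, and B → score 4.
B: beats A, E, and C; loses to D → score 3.
D has the best pairwise record.

D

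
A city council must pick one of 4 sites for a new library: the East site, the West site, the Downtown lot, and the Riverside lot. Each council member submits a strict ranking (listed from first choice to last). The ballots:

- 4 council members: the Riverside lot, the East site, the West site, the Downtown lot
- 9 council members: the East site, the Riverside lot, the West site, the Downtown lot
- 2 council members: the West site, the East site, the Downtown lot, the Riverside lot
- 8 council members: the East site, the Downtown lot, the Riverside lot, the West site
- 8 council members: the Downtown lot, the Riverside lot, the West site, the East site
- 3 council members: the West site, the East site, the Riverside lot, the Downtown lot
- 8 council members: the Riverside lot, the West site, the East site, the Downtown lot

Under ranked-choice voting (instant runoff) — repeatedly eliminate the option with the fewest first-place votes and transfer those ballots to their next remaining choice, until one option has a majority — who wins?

Round 1: the East site 17, the West site 5, the Downtown lot 8, the Riverside lot 12. Eliminate the West site.
Round 2: the East site 22, the Downtown lot 8, the Riverside lot 12. The East site has a majority.

the East site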